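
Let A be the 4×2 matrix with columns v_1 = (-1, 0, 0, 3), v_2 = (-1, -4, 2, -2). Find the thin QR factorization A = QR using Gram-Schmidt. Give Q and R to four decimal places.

Q = [[-0.3162, -0.3162], [0.0000, -0.8433], [0.0000, 0.4216], [0.9487, -0.1054]], R = [[3.1623, -1.5811], [0.0000, 4.7434]]

q_1 = v_1/‖v_1‖ = (-1, 0, 0, 3)/3.1623 = (-0.3162, 0.0000, 0.0000, 0.9487).
r_{12} = q_1·v_2 = -1.5811.
u_2 = v_2 + 1.5811·q_1 = (-1.5000, -4.0000, 2.0000, -0.5000).
‖u_2‖ = 4.7434, so q_2 = (-0.3162, -0.8433, 0.4216, -0.1054).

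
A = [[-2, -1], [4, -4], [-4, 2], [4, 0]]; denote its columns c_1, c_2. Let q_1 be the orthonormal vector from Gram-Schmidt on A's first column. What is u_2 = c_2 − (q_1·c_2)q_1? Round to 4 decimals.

c_1 = (-2, 4, -4, 4); ‖c_1‖ = 7.2111, so q_1 = (-0.2774, 0.5547, -0.5547, 0.5547).
q_1·c_2 = (-0.2774)·(-1) + 0.5547·(-4) + (-0.5547)·2 + 0.5547·0 = -3.0509.
u_2 = c_2 + 3.0509·q_1 = (-1.8462, -2.3077, 0.3077, 1.6923).

u_2 = (-1.8462, -2.3077, 0.3077, 1.6923)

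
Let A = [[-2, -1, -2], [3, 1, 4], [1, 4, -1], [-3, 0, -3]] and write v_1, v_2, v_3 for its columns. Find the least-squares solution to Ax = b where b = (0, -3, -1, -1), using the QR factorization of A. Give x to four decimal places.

x = (2.8274, -1.5330, -2.4264)

q_1 = v_1/‖v_1‖ = (-2, 3, 1, -3)/4.7958 = (-0.4170, 0.6255, 0.2085, -0.6255).
r_{12} = q_1·v_2 = 1.8766.
u_2 = v_2 − 1.8766·q_1 = (-0.2174, -0.1739, 3.6087, 1.1739).
‖u_2‖ = 3.8050, so q_2 = (-0.0571, -0.0457, 0.9484, 0.3085).
r_{13} = q_1·v_3 = 5.0043; r_{23} = q_2·v_3 = -1.9425.
u_3 = v_3 − 5.0043·q_1 + 1.9425·q_2 = (-0.0240, 0.7808, -0.2012, 0.7297).
‖u_3‖ = 1.0877, so q_3 = (-0.0221, 0.7178, -0.1850, 0.6709).
Qᵀb = (-1.4596, -1.1198, -2.6393).
Back-substitute: x_3 = -2.6393/1.0877 = -2.4264.
x_2 = (-1.1198 + 1.9425·(-2.4264))/3.8050 = -1.5330.
x_1 = (-1.4596 − 1.8766·(-1.5330) − 5.0043·(-2.4264))/4.7958 = 2.8274.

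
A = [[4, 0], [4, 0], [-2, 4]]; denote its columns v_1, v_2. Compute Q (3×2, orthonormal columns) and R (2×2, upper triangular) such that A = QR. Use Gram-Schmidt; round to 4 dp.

Q = [[0.6667, 0.2357], [0.6667, 0.2357], [-0.3333, 0.9428]], R = [[6.0000, -1.3333], [0.0000, 3.7712]]

v_1 = (4, 4, -2); ‖v_1‖ = 6.0000, so e_1 = (0.6667, 0.6667, -0.3333).
e_1·v_2 = 0.6667·0 + 0.6667·0 + (-0.3333)·4 = -1.3333.
u_2 = v_2 + 1.3333·e_1 = (0.8889, 0.8889, 3.5556).
‖u_2‖ = 3.7712, so e_2 = (0.2357, 0.2357, 0.9428).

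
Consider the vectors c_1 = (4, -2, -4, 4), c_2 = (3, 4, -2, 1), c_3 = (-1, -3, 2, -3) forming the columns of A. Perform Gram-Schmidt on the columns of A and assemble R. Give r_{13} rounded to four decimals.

r_{13} = -2.4962

c_1 = (4, -2, -4, 4); ‖c_1‖ = 7.2111, so q_1 = (0.5547, -0.2774, -0.5547, 0.5547).
r_{13} = q_1·c_3 = -2.4962.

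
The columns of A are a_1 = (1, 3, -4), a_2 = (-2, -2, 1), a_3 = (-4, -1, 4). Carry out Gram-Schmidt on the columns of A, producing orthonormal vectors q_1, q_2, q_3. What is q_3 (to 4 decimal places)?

q_1 = a_1/‖a_1‖ = (1, 3, -4)/5.0990 = (0.1961, 0.5883, -0.7845).
r_{12} = q_1·a_2 = -2.3534.
u_2 = a_2 + 2.3534·q_1 = (-1.5385, -0.6154, -0.8462).
‖u_2‖ = 1.8605, so q_2 = (-0.8269, -0.3308, -0.4548).
r_{13} = q_1·a_3 = -4.5107; r_{23} = q_2·a_3 = 1.8192.
u_3 = a_3 + 4.5107·q_1 − 1.8192·q_2 = (-1.6111, 2.2556, 1.2889).
‖u_3‖ = 3.0569, so q_3 = (-0.5270, 0.7379, 0.4216).

q_3 = (-0.5270, 0.7379, 0.4216)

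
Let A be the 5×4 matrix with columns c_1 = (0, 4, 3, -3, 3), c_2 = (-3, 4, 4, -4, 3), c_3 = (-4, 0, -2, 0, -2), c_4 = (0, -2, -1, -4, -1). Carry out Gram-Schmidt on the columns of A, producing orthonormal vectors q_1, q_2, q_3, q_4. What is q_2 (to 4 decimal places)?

q_2 = (-0.9411, -0.1751, 0.1824, -0.1824, -0.1313)

c_1 = (0, 4, 3, -3, 3); ‖c_1‖ = 6.5574, so q_1 = (0.0000, 0.6100, 0.4575, -0.4575, 0.4575).
q_1·c_2 = 0.0000·(-3) + 0.6100·4 + 0.4575·4 + (-0.4575)·(-4) + 0.4575·3 = 7.4724.
u_2 = c_2 − 7.4724·q_1 = (-3.0000, -0.5581, 0.5814, -0.5814, -0.4186).
‖u_2‖ = 3.1879, so q_2 = (-0.9411, -0.1751, 0.1824, -0.1824, -0.1313).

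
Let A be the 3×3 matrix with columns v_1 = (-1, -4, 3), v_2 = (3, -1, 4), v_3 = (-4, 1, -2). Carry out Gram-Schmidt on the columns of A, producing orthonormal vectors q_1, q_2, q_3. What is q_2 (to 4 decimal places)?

q_2 = (0.7926, 0.2265, 0.5661)

v_1 = (-1, -4, 3); ‖v_1‖ = 5.0990, so q_1 = (-0.1961, -0.7845, 0.5883).
q_1·v_2 = (-0.1961)·3 + (-0.7845)·(-1) + 0.5883·4 = 2.5495.
u_2 = v_2 − 2.5495·q_1 = (3.5000, 1.0000, 2.5000).
‖u_2‖ = 4.4159, so q_2 = (0.7926, 0.2265, 0.5661).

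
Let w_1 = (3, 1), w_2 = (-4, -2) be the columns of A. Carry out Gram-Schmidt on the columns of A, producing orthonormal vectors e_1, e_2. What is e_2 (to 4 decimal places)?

w_1 = (3, 1); ‖w_1‖ = 3.1623, so e_1 = (0.9487, 0.3162).
e_1·w_2 = 0.9487·(-4) + 0.3162·(-2) = -4.4272.
u_2 = w_2 + 4.4272·e_1 = (0.2000, -0.6000).
‖u_2‖ = 0.6325, so e_2 = (0.3162, -0.9487).

e_2 = (0.3162, -0.9487)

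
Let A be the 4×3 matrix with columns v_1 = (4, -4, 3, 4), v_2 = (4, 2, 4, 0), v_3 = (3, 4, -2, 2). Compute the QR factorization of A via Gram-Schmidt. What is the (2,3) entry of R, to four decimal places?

q_1 = v_1/‖v_1‖ = (4, -4, 3, 4)/7.5498 = (0.5298, -0.5298, 0.3974, 0.5298).
r_{12} = q_1·v_2 = 2.6491.
u_2 = v_2 − 2.6491·q_1 = (2.5965, 3.4035, 2.9474, -1.4035).
‖u_2‖ = 5.3835, so q_2 = (0.4823, 0.6322, 0.5475, -0.2607).
r_{23} = q_2·v_3 = 2.3594.

r_{23} = 2.3594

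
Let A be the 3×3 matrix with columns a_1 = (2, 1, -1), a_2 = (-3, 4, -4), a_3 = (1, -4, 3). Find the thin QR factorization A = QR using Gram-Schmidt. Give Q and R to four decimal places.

Q = [[0.8165, -0.5774, 0.0000], [0.4082, 0.5774, -0.7071], [-0.4082, -0.5774, -0.7071]], R = [[2.4495, 0.8165, -2.0412], [0.0000, 6.3509, -4.6188], [0.0000, 0.0000, 0.7071]]

a_1 = (2, 1, -1); ‖a_1‖ = 2.4495, so q_1 = (0.8165, 0.4082, -0.4082).
q_1·a_2 = 0.8165·(-3) + 0.4082·4 + (-0.4082)·(-4) = 0.8165.
u_2 = a_2 − 0.8165·q_1 = (-3.6667, 3.6667, -3.6667).
‖u_2‖ = 6.3509, so q_2 = (-0.5774, 0.5774, -0.5774).
q_1·a_3 = 0.8165·1 + 0.4082·(-4) + (-0.4082)·3 = -2.0412; q_2·a_3 = (-0.5774)·1 + 0.5774·(-4) + (-0.5774)·3 = -4.6188.
u_3 = a_3 + 2.0412·q_1 + 4.6188·q_2 = (0.0000, -0.5000, -0.5000).
‖u_3‖ = 0.7071, so q_3 = (0.0000, -0.7071, -0.7071).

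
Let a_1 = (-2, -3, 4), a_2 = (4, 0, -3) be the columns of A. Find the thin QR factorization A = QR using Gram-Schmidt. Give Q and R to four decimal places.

Q = [[-0.3714, 0.7828], [-0.5571, -0.6180], [0.7428, -0.0721]], R = [[5.3852, -3.7139], [0.0000, 3.3477]]

a_1 = (-2, -3, 4); ‖a_1‖ = 5.3852, so e_1 = (-0.3714, -0.5571, 0.7428).
e_1·a_2 = (-0.3714)·4 + (-0.5571)·0 + 0.7428·(-3) = -3.7139.
u_2 = a_2 + 3.7139·e_1 = (2.6207, -2.0690, -0.2414).
‖u_2‖ = 3.3477, so e_2 = (0.7828, -0.6180, -0.0721).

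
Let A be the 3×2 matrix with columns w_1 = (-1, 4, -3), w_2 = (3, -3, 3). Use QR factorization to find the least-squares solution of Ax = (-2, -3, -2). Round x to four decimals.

x = (-1.4286, -1.3810)

w_1 = (-1, 4, -3); ‖w_1‖ = 5.0990, so q_1 = (-0.1961, 0.7845, -0.5883).
q_1·w_2 = (-0.1961)·3 + 0.7845·(-3) + (-0.5883)·3 = -4.7068.
u_2 = w_2 + 4.7068·q_1 = (2.0769, 0.6923, 0.2308).
‖u_2‖ = 2.2014, so q_2 = (0.9435, 0.3145, 0.1048).
Qᵀb = (-0.7845, -3.0400).
Back-substitute: x_2 = -3.0400/2.2014 = -1.3810.
x_1 = (-0.7845 + 4.7068·(-1.3810))/5.0990 = -1.4286.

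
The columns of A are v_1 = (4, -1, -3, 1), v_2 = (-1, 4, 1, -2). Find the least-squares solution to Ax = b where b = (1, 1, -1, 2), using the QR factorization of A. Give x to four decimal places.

q_1 = v_1/‖v_1‖ = (4, -1, -3, 1)/5.1962 = (0.7698, -0.1925, -0.5774, 0.1925).
r_{12} = q_1·v_2 = -2.5019.
u_2 = v_2 + 2.5019·q_1 = (0.9259, 3.5185, -0.4444, -1.5185).
‖u_2‖ = 3.9675, so q_2 = (0.2334, 0.8868, -0.1120, -0.3827).
Qᵀb = (1.5396, 0.4668).
Back-substitute: x_2 = 0.4668/3.9675 = 0.1176.
x_1 = (1.5396 + 2.5019·0.1176)/5.1962 = 0.3529.

x = (0.3529, 0.1176)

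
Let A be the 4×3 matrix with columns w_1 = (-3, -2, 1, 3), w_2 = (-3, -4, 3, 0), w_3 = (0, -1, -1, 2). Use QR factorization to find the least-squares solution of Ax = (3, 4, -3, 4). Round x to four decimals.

e_1 = w_1/‖w_1‖ = (-3, -2, 1, 3)/4.7958 = (-0.6255, -0.4170, 0.2085, 0.6255).
r_{12} = e_1·w_2 = 4.1703.
u_2 = w_2 − 4.1703·e_1 = (-0.3913, -2.2609, 2.1304, -2.6087).
‖u_2‖ = 4.0754, so e_2 = (-0.0960, -0.5548, 0.5228, -0.6401).
r_{13} = e_1·w_3 = 1.4596; r_{23} = e_2·w_3 = -1.2482.
u_3 = w_3 − 1.4596·e_1 + 1.2482·e_2 = (0.7932, -1.0838, -0.6518, 0.2880).
‖u_3‖ = 1.5204, so e_3 = (0.5217, -0.7128, -0.4287, 0.1894).
Qᵀb = (-1.6681, -6.6358, 0.7576).
Back-substitute: x_3 = 0.7576/1.5204 = 0.4983.
x_2 = (-6.6358 + 1.2482·0.4983)/4.0754 = -1.4757.
x_1 = (-1.6681 − 4.1703·(-1.4757) − 1.4596·0.4983)/4.7958 = 0.7837.

x = (0.7837, -1.4757, 0.4983)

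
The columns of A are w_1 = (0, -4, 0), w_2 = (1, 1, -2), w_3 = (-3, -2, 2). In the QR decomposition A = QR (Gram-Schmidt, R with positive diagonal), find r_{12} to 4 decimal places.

r_{12} = -1.0000

w_1 = (0, -4, 0); ‖w_1‖ = 4.0000, so q_1 = (0.0000, -1.0000, 0.0000).
r_{12} = q_1·w_2 = -1.0000.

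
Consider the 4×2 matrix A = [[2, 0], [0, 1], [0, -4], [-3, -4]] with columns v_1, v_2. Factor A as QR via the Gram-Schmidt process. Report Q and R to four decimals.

Q = [[0.5547, -0.3943], [0.0000, 0.2136], [0.0000, -0.8543], [-0.8321, -0.2629]], R = [[3.6056, 3.3282], [0.0000, 4.6822]]

q_1 = v_1/‖v_1‖ = (2, 0, 0, -3)/3.6056 = (0.5547, 0.0000, 0.0000, -0.8321).
r_{12} = q_1·v_2 = 3.3282.
u_2 = v_2 − 3.3282·q_1 = (-1.8462, 1.0000, -4.0000, -1.2308).
‖u_2‖ = 4.6822, so q_2 = (-0.3943, 0.2136, -0.8543, -0.2629).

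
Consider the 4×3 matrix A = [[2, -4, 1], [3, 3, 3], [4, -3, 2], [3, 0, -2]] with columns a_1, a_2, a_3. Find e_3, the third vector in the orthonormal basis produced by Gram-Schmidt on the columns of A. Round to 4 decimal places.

e_1 = a_1/‖a_1‖ = (2, 3, 4, 3)/6.1644 = (0.3244, 0.4867, 0.6489, 0.4867).
r_{12} = e_1·a_2 = -1.7844.
u_2 = a_2 + 1.7844·e_1 = (-3.4211, 3.8684, -1.8421, 0.8684).
‖u_2‖ = 5.5512, so e_2 = (-0.6163, 0.6969, -0.3318, 0.1564).
r_{13} = e_1·a_3 = 2.1089; r_{23} = e_2·a_3 = 0.4978.
u_3 = a_3 − 2.1089·e_1 − 0.4978·e_2 = (0.6225, 1.6268, 0.7968, -3.1042).
‖u_3‖ = 3.6476, so e_3 = (0.1707, 0.4460, 0.2184, -0.8510).

e_3 = (0.1707, 0.4460, 0.2184, -0.8510)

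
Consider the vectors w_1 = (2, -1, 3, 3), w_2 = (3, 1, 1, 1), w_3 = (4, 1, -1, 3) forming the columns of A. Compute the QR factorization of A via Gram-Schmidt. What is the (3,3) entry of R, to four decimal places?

q_1 = w_1/‖w_1‖ = (2, -1, 3, 3)/4.7958 = (0.4170, -0.2085, 0.6255, 0.6255).
r_{12} = q_1·w_2 = 2.2937.
u_2 = w_2 − 2.2937·q_1 = (2.0435, 1.4783, -0.4348, -0.4348).
‖u_2‖ = 2.5960, so q_2 = (0.7872, 0.5694, -0.1675, -0.1675).
r_{13} = q_1·w_3 = 2.7107; r_{23} = q_2·w_3 = 3.3832.
u_3 = w_3 − 2.7107·q_1 − 3.3832·q_2 = (0.2065, -0.3613, -2.1290, 1.8710).
r_{33} = ‖u_3‖ = 2.8647.

r_{33} = 2.8647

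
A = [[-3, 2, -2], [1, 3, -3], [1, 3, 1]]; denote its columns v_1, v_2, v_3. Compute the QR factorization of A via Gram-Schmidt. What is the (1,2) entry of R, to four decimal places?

v_1 = (-3, 1, 1); ‖v_1‖ = 3.3166, so e_1 = (-0.9045, 0.3015, 0.3015).
r_{12} = e_1·v_2 = 0.0000.

r_{12} = 0.0000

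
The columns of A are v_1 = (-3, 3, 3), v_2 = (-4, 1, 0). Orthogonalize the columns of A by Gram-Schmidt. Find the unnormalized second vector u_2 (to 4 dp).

u_2 = (-2.3333, -0.6667, -1.6667)

e_1 = v_1/‖v_1‖ = (-3, 3, 3)/5.1962 = (-0.5774, 0.5774, 0.5774).
r_{12} = e_1·v_2 = 2.8868.
u_2 = v_2 − 2.8868·e_1 = (-2.3333, -0.6667, -1.6667).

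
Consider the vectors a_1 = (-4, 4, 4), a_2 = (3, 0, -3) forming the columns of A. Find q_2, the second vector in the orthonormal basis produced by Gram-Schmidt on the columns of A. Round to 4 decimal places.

q_2 = (0.4082, 0.8165, -0.4082)

q_1 = a_1/‖a_1‖ = (-4, 4, 4)/6.9282 = (-0.5774, 0.5774, 0.5774).
r_{12} = q_1·a_2 = -3.4641.
u_2 = a_2 + 3.4641·q_1 = (1.0000, 2.0000, -1.0000).
‖u_2‖ = 2.4495, so q_2 = (0.4082, 0.8165, -0.4082).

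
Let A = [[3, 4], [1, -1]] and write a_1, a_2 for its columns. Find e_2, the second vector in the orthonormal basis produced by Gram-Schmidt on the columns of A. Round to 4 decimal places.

a_1 = (3, 1); ‖a_1‖ = 3.1623, so e_1 = (0.9487, 0.3162).
e_1·a_2 = 0.9487·4 + 0.3162·(-1) = 3.4785.
u_2 = a_2 − 3.4785·e_1 = (0.7000, -2.1000).
‖u_2‖ = 2.2136, so e_2 = (0.3162, -0.9487).

e_2 = (0.3162, -0.9487)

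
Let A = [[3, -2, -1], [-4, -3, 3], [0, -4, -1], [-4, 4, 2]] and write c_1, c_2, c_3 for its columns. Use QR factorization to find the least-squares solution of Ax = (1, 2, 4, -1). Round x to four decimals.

x = (-0.7174, -0.6771, -0.9410)

q_1 = c_1/‖c_1‖ = (3, -4, 0, -4)/6.4031 = (0.4685, -0.6247, 0.0000, -0.6247).
r_{12} = q_1·c_2 = -1.5617.
u_2 = c_2 + 1.5617·q_1 = (-1.2683, -3.9756, -4.0000, 3.0244).
‖u_2‖ = 6.5239, so q_2 = (-0.1944, -0.6094, -0.6131, 0.4636).
r_{13} = q_1·c_3 = -3.5920; r_{23} = q_2·c_3 = -0.0935.
u_3 = c_3 + 3.5920·q_1 + 0.0935·q_2 = (0.6648, 0.6991, -1.0573, -0.2006).
‖u_3‖ = 1.4453, so q_3 = (0.4600, 0.4837, -0.7316, -0.1388).
Qᵀb = (-0.1562, -4.3293, -1.3600).
Back-substitute: x_3 = -1.3600/1.4453 = -0.9410.
x_2 = (-4.3293 + 0.0935·(-0.9410))/6.5239 = -0.6771.
x_1 = (-0.1562 + 1.5617·(-0.6771) + 3.5920·(-0.9410))/6.4031 = -0.7174.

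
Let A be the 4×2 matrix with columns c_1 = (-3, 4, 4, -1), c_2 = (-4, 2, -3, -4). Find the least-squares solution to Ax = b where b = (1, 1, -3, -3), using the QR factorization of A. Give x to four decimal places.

c_1 = (-3, 4, 4, -1); ‖c_1‖ = 6.4807, so q_1 = (-0.4629, 0.6172, 0.6172, -0.1543).
q_1·c_2 = (-0.4629)·(-4) + 0.6172·2 + 0.6172·(-3) + (-0.1543)·(-4) = 1.8516.
u_2 = c_2 − 1.8516·q_1 = (-3.1429, 0.8571, -4.1429, -3.7143).
‖u_2‖ = 6.4476, so q_2 = (-0.4874, 0.1329, -0.6425, -0.5761).
Qᵀb = (-1.2344, 3.3013).
Back-substitute: x_2 = 3.3013/6.4476 = 0.5120.
x_1 = (-1.2344 − 1.8516·0.5120)/6.4807 = -0.3368.

x = (-0.3368, 0.5120)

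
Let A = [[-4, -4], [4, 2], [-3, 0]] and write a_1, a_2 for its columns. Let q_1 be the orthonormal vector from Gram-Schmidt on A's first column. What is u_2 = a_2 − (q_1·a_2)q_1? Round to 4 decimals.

u_2 = (-1.6585, -0.3415, 1.7561)

a_1 = (-4, 4, -3); ‖a_1‖ = 6.4031, so q_1 = (-0.6247, 0.6247, -0.4685).
q_1·a_2 = (-0.6247)·(-4) + 0.6247·2 + (-0.4685)·0 = 3.7482.
u_2 = a_2 − 3.7482·q_1 = (-1.6585, -0.3415, 1.7561).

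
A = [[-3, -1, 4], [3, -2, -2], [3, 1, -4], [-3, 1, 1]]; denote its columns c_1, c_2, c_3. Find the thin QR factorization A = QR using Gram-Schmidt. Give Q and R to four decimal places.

e_1 = c_1/‖c_1‖ = (-3, 3, 3, -3)/6.0000 = (-0.5000, 0.5000, 0.5000, -0.5000).
r_{12} = e_1·c_2 = -0.5000.
u_2 = c_2 + 0.5000·e_1 = (-1.2500, -1.7500, 1.2500, 0.7500).
‖u_2‖ = 2.5981, so e_2 = (-0.4811, -0.6736, 0.4811, 0.2887).
r_{13} = e_1·c_3 = -5.5000; r_{23} = e_2·c_3 = -2.2132.
u_3 = c_3 + 5.5000·e_1 + 2.2132·e_2 = (0.1852, -0.7407, -0.1852, -1.1111).
‖u_3‖ = 1.3608, so e_3 = (0.1361, -0.5443, -0.1361, -0.8165).

Q = [[-0.5000, -0.4811, 0.1361], [0.5000, -0.6736, -0.5443], [0.5000, 0.4811, -0.1361], [-0.5000, 0.2887, -0.8165]], R = [[6.0000, -0.5000, -5.5000], [0.0000, 2.5981, -2.2132], [0.0000, 0.0000, 1.3608]]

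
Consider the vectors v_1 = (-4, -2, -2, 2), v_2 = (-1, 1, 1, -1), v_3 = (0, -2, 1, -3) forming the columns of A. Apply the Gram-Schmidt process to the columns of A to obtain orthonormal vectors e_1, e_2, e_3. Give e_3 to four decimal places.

e_3 = (0.0000, -0.7493, 0.0937, -0.6556)

v_1 = (-4, -2, -2, 2); ‖v_1‖ = 5.2915, so e_1 = (-0.7559, -0.3780, -0.3780, 0.3780).
e_1·v_2 = (-0.7559)·(-1) + (-0.3780)·1 + (-0.3780)·1 + 0.3780·(-1) = -0.3780.
u_2 = v_2 + 0.3780·e_1 = (-1.2857, 0.8571, 0.8571, -0.8571).
‖u_2‖ = 1.9640, so e_2 = (-0.6547, 0.4364, 0.4364, -0.4364).
e_1·v_3 = (-0.7559)·0 + (-0.3780)·(-2) + (-0.3780)·1 + 0.3780·(-3) = -0.7559; e_2·v_3 = (-0.6547)·0 + 0.4364·(-2) + 0.4364·1 + (-0.4364)·(-3) = 0.8729.
u_3 = v_3 + 0.7559·e_1 − 0.8729·e_2 = (0.0000, -2.6667, 0.3333, -2.3333).
‖u_3‖ = 3.5590, so e_3 = (0.0000, -0.7493, 0.0937, -0.6556).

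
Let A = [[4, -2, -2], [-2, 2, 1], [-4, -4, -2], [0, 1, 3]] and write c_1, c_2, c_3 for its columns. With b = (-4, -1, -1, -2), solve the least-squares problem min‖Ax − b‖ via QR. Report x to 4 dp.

x = (-0.4097, 0.8474, -0.6791)

q_1 = c_1/‖c_1‖ = (4, -2, -4, 0)/6.0000 = (0.6667, -0.3333, -0.6667, 0.0000).
r_{12} = q_1·c_2 = 0.6667.
u_2 = c_2 − 0.6667·q_1 = (-2.4444, 2.2222, -3.5556, 1.0000).
‖u_2‖ = 4.9554, so q_2 = (-0.4933, 0.4484, -0.7175, 0.2018).
r_{13} = q_1·c_3 = -0.3333; r_{23} = q_2·c_3 = 3.4755.
u_3 = c_3 + 0.3333·q_1 − 3.4755·q_2 = (-0.0633, -0.6697, 0.2715, 2.2986).
‖u_3‖ = 2.4104, so q_3 = (-0.0263, -0.2778, 0.1126, 0.9536).
Qᵀb = (-1.6667, 1.8386, -1.6370).
Back-substitute: x_3 = -1.6370/2.4104 = -0.6791.
x_2 = (1.8386 − 3.4755·(-0.6791))/4.9554 = 0.8474.
x_1 = (-1.6667 − 0.6667·0.8474 + 0.3333·(-0.6791))/6.0000 = -0.4097.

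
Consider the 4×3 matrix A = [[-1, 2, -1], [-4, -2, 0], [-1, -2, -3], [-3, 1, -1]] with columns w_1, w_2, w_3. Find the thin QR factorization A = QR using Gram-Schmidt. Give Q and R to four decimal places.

w_1 = (-1, -4, -1, -3); ‖w_1‖ = 5.1962, so e_1 = (-0.1925, -0.7698, -0.1925, -0.5774).
e_1·w_2 = (-0.1925)·2 + (-0.7698)·(-2) + (-0.1925)·(-2) + (-0.5774)·1 = 0.9623.
u_2 = w_2 − 0.9623·e_1 = (2.1852, -1.2593, -1.8148, 1.5556).
‖u_2‖ = 3.4748, so e_2 = (0.6289, -0.3624, -0.5223, 0.4477).
e_1·w_3 = (-0.1925)·(-1) + (-0.7698)·0 + (-0.1925)·(-3) + (-0.5774)·(-1) = 1.3472; e_2·w_3 = 0.6289·(-1) + (-0.3624)·0 + (-0.5223)·(-3) + 0.4477·(-1) = 0.4903.
u_3 = w_3 − 1.3472·e_1 − 0.4903·e_2 = (-1.0491, 1.2147, -2.4847, -0.4417).
‖u_3‖ = 2.9908, so e_3 = (-0.3508, 0.4062, -0.8308, -0.1477).

Q = [[-0.1925, 0.6289, -0.3508], [-0.7698, -0.3624, 0.4062], [-0.1925, -0.5223, -0.8308], [-0.5774, 0.4477, -0.1477]], R = [[5.1962, 0.9623, 1.3472], [0.0000, 3.4748, 0.4903], [0.0000, 0.0000, 2.9908]]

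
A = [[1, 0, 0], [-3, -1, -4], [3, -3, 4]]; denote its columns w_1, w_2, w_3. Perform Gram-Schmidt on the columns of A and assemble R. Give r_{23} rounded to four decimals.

r_{23} = -0.1479

w_1 = (1, -3, 3); ‖w_1‖ = 4.3589, so q_1 = (0.2294, -0.6882, 0.6882).
q_1·w_2 = 0.2294·0 + (-0.6882)·(-1) + 0.6882·(-3) = -1.3765.
u_2 = w_2 + 1.3765·q_1 = (0.3158, -1.9474, -2.0526).
‖u_2‖ = 2.8470, so q_2 = (0.1109, -0.6840, -0.7210).
r_{23} = q_2·w_3 = -0.1479.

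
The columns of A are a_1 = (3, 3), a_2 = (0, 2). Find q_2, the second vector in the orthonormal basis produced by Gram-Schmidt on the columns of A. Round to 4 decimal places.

q_1 = a_1/‖a_1‖ = (3, 3)/4.2426 = (0.7071, 0.7071).
r_{12} = q_1·a_2 = 1.4142.
u_2 = a_2 − 1.4142·q_1 = (-1.0000, 1.0000).
‖u_2‖ = 1.4142, so q_2 = (-0.7071, 0.7071).

q_2 = (-0.7071, 0.7071)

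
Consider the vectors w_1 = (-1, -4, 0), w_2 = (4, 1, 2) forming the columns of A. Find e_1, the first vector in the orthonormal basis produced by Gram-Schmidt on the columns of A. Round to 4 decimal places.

e_1 = w_1/‖w_1‖ = (-1, -4, 0)/4.1231 = (-0.2425, -0.9701, 0.0000).

e_1 = (-0.2425, -0.9701, 0.0000)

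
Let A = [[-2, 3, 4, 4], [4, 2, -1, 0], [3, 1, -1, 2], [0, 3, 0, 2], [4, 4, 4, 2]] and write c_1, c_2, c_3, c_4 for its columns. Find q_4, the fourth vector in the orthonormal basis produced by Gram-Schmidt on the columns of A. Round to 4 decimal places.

q_1 = c_1/‖c_1‖ = (-2, 4, 3, 0, 4)/6.7082 = (-0.2981, 0.5963, 0.4472, 0.0000, 0.5963).
r_{12} = q_1·c_2 = 3.1305.
u_2 = c_2 − 3.1305·q_1 = (3.9333, 0.1333, -0.4000, 3.0000, 2.1333).
‖u_2‖ = 5.4037, so q_2 = (0.7279, 0.0247, -0.0740, 0.5552, 0.3948).
r_{13} = q_1·c_3 = 0.1491; r_{23} = q_2·c_3 = 4.5401.
u_3 = c_3 − 0.1491·q_1 − 4.5401·q_2 = (0.7397, -1.2009, -0.7306, -2.5205, 2.1187).
‖u_3‖ = 3.6559, so q_3 = (0.2023, -0.3285, -0.1998, -0.6895, 0.5795).
r_{14} = q_1·c_4 = 0.8944; r_{24} = q_2·c_4 = 4.6635; r_{34} = q_3·c_4 = 0.1898.
u_4 = c_4 − 0.8944·q_1 − 4.6635·q_2 − 0.1898·q_3 = (0.8337, -0.5860, 1.9831, -0.4581, -0.4845).
‖u_4‖ = 2.3272, so q_4 = (0.3583, -0.2518, 0.8521, -0.1969, -0.2082).

q_4 = (0.3583, -0.2518, 0.8521, -0.1969, -0.2082)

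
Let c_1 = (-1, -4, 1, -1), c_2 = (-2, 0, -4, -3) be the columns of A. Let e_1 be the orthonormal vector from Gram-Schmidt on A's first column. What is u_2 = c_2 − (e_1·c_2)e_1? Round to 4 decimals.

c_1 = (-1, -4, 1, -1); ‖c_1‖ = 4.3589, so e_1 = (-0.2294, -0.9177, 0.2294, -0.2294).
e_1·c_2 = (-0.2294)·(-2) + (-0.9177)·0 + 0.2294·(-4) + (-0.2294)·(-3) = 0.2294.
u_2 = c_2 − 0.2294·e_1 = (-1.9474, 0.2105, -4.0526, -2.9474).

u_2 = (-1.9474, 0.2105, -4.0526, -2.9474)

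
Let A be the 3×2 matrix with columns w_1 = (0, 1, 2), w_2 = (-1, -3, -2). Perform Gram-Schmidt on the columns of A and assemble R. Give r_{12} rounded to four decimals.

e_1 = w_1/‖w_1‖ = (0, 1, 2)/2.2361 = (0.0000, 0.4472, 0.8944).
r_{12} = e_1·w_2 = -3.1305.

r_{12} = -3.1305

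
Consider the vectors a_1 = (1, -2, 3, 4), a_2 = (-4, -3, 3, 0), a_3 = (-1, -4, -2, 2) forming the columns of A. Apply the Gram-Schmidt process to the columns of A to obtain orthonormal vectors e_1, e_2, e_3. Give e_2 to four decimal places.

e_2 = (-0.7977, -0.4141, 0.3471, -0.2679)

a_1 = (1, -2, 3, 4); ‖a_1‖ = 5.4772, so e_1 = (0.1826, -0.3651, 0.5477, 0.7303).
e_1·a_2 = 0.1826·(-4) + (-0.3651)·(-3) + 0.5477·3 + 0.7303·0 = 2.0083.
u_2 = a_2 − 2.0083·e_1 = (-4.3667, -2.2667, 1.9000, -1.4667).
‖u_2‖ = 5.4742, so e_2 = (-0.7977, -0.4141, 0.3471, -0.2679).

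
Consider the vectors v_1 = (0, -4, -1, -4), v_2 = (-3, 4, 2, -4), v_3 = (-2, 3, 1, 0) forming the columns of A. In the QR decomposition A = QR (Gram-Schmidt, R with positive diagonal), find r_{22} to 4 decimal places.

r_{22} = 6.6992

e_1 = v_1/‖v_1‖ = (0, -4, -1, -4)/5.7446 = (0.0000, -0.6963, -0.1741, -0.6963).
r_{12} = e_1·v_2 = -0.3482.
u_2 = v_2 + 0.3482·e_1 = (-3.0000, 3.7576, 1.9394, -4.2424).
r_{22} = ‖u_2‖ = 6.6992.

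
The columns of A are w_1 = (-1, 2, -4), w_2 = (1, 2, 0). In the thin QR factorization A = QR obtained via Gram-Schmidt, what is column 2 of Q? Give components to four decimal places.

w_1 = (-1, 2, -4); ‖w_1‖ = 4.5826, so q_1 = (-0.2182, 0.4364, -0.8729).
q_1·w_2 = (-0.2182)·1 + 0.4364·2 + (-0.8729)·0 = 0.6547.
u_2 = w_2 − 0.6547·q_1 = (1.1429, 1.7143, 0.5714).
‖u_2‖ = 2.1381, so q_2 = (0.5345, 0.8018, 0.2673).

q_2 = (0.5345, 0.8018, 0.2673)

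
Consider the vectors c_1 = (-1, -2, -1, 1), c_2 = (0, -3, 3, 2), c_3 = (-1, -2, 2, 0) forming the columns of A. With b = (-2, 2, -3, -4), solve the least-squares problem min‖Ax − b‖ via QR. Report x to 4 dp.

q_1 = c_1/‖c_1‖ = (-1, -2, -1, 1)/2.6458 = (-0.3780, -0.7559, -0.3780, 0.3780).
r_{12} = q_1·c_2 = 1.8898.
u_2 = c_2 − 1.8898·q_1 = (0.7143, -1.5714, 3.7143, 1.2857).
‖u_2‖ = 4.2929, so q_2 = (0.1664, -0.3661, 0.8652, 0.2995).
r_{13} = q_1·c_3 = 1.1339; r_{23} = q_2·c_3 = 2.2962.
u_3 = c_3 − 1.1339·q_1 − 2.2962·q_2 = (-0.9535, -0.3023, 0.4419, -1.1163).
‖u_3‖ = 1.5626, so q_3 = (-0.6102, -0.1935, 0.2828, -0.7144).
Qᵀb = (-1.1339, -4.8586, 2.8425).
Back-substitute: x_3 = 2.8425/1.5626 = 1.8190.
x_2 = (-4.8586 − 2.2962·1.8190)/4.2929 = -2.1048.
x_1 = (-1.1339 − 1.8898·(-2.1048) − 1.1339·1.8190)/2.6458 = 0.2952.

x = (0.2952, -2.1048, 1.8190)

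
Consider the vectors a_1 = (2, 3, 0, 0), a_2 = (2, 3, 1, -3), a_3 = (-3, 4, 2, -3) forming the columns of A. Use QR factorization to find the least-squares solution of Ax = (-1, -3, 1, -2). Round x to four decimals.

x = (-1.6462, 0.8723, -0.1566)

e_1 = a_1/‖a_1‖ = (2, 3, 0, 0)/3.6056 = (0.5547, 0.8321, 0.0000, 0.0000).
r_{12} = e_1·a_2 = 3.6056.
u_2 = a_2 − 3.6056·e_1 = (0.0000, 0.0000, 1.0000, -3.0000).
‖u_2‖ = 3.1623, so e_2 = (0.0000, 0.0000, 0.3162, -0.9487).
r_{13} = e_1·a_3 = 1.6641; r_{23} = e_2·a_3 = 3.4785.
u_3 = a_3 − 1.6641·e_1 − 3.4785·e_2 = (-3.9231, 2.6154, 0.9000, 0.3000).
‖u_3‖ = 4.8094, so e_3 = (-0.8157, 0.5438, 0.1871, 0.0624).
Qᵀb = (-3.0509, 2.2136, -0.7533).
Back-substitute: x_3 = -0.7533/4.8094 = -0.1566.
x_2 = (2.2136 − 3.4785·(-0.1566))/3.1623 = 0.8723.
x_1 = (-3.0509 − 3.6056·0.8723 − 1.6641·(-0.1566))/3.6056 = -1.6462.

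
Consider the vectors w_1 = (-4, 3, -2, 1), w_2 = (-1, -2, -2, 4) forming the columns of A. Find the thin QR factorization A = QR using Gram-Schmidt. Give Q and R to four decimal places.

w_1 = (-4, 3, -2, 1); ‖w_1‖ = 5.4772, so e_1 = (-0.7303, 0.5477, -0.3651, 0.1826).
e_1·w_2 = (-0.7303)·(-1) + 0.5477·(-2) + (-0.3651)·(-2) + 0.1826·4 = 1.0954.
u_2 = w_2 − 1.0954·e_1 = (-0.2000, -2.6000, -1.6000, 3.8000).
‖u_2‖ = 4.8785, so e_2 = (-0.0410, -0.5329, -0.3280, 0.7789).

Q = [[-0.7303, -0.0410], [0.5477, -0.5329], [-0.3651, -0.3280], [0.1826, 0.7789]], R = [[5.4772, 1.0954], [0.0000, 4.8785]]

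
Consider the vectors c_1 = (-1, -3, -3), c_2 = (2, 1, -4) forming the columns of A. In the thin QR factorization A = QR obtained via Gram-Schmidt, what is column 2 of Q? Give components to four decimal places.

c_1 = (-1, -3, -3); ‖c_1‖ = 4.3589, so e_1 = (-0.2294, -0.6882, -0.6882).
e_1·c_2 = (-0.2294)·2 + (-0.6882)·1 + (-0.6882)·(-4) = 1.6059.
u_2 = c_2 − 1.6059·e_1 = (2.3684, 2.1053, -2.8947).
‖u_2‖ = 4.2920, so e_2 = (0.5518, 0.4905, -0.6745).

e_2 = (0.5518, 0.4905, -0.6745)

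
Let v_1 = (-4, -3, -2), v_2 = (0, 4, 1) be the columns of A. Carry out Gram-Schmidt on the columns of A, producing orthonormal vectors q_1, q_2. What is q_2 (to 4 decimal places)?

v_1 = (-4, -3, -2); ‖v_1‖ = 5.3852, so q_1 = (-0.7428, -0.5571, -0.3714).
q_1·v_2 = (-0.7428)·0 + (-0.5571)·4 + (-0.3714)·1 = -2.5997.
u_2 = v_2 + 2.5997·q_1 = (-1.9310, 2.5517, 0.0345).
‖u_2‖ = 3.2002, so q_2 = (-0.6034, 0.7974, 0.0108).

q_2 = (-0.6034, 0.7974, 0.0108)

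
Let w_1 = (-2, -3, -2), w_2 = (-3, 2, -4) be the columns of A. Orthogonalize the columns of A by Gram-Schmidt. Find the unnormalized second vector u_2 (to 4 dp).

u_2 = (-2.0588, 3.4118, -3.0588)

w_1 = (-2, -3, -2); ‖w_1‖ = 4.1231, so e_1 = (-0.4851, -0.7276, -0.4851).
e_1·w_2 = (-0.4851)·(-3) + (-0.7276)·2 + (-0.4851)·(-4) = 1.9403.
u_2 = w_2 − 1.9403·e_1 = (-2.0588, 3.4118, -3.0588).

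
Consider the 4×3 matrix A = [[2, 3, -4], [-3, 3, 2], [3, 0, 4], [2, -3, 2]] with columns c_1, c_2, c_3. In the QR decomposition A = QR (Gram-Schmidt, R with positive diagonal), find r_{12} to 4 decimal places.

c_1 = (2, -3, 3, 2); ‖c_1‖ = 5.0990, so e_1 = (0.3922, -0.5883, 0.5883, 0.3922).
r_{12} = e_1·c_2 = -1.7650.

r_{12} = -1.7650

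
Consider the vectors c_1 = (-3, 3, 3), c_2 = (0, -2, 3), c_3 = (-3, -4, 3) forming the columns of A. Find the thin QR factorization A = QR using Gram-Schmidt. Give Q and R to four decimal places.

c_1 = (-3, 3, 3); ‖c_1‖ = 5.1962, so q_1 = (-0.5774, 0.5774, 0.5774).
q_1·c_2 = (-0.5774)·0 + 0.5774·(-2) + 0.5774·3 = 0.5774.
u_2 = c_2 − 0.5774·q_1 = (0.3333, -2.3333, 2.6667).
‖u_2‖ = 3.5590, so q_2 = (0.0937, -0.6556, 0.7493).
q_1·c_3 = (-0.5774)·(-3) + 0.5774·(-4) + 0.5774·3 = 1.1547; q_2·c_3 = 0.0937·(-3) + (-0.6556)·(-4) + 0.7493·3 = 4.5893.
u_3 = c_3 − 1.1547·q_1 − 4.5893·q_2 = (-2.7632, -1.6579, -1.1053).
‖u_3‖ = 3.4066, so q_3 = (-0.8111, -0.4867, -0.3244).

Q = [[-0.5774, 0.0937, -0.8111], [0.5774, -0.6556, -0.4867], [0.5774, 0.7493, -0.3244]], R = [[5.1962, 0.5774, 1.1547], [0.0000, 3.5590, 4.5893], [0.0000, 0.0000, 3.4066]]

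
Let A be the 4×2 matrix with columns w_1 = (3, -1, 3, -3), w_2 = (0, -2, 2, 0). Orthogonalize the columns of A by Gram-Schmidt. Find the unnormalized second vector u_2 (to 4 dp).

u_2 = (-0.8571, -1.7143, 1.1429, 0.8571)

e_1 = w_1/‖w_1‖ = (3, -1, 3, -3)/5.2915 = (0.5669, -0.1890, 0.5669, -0.5669).
r_{12} = e_1·w_2 = 1.5119.
u_2 = w_2 − 1.5119·e_1 = (-0.8571, -1.7143, 1.1429, 0.8571).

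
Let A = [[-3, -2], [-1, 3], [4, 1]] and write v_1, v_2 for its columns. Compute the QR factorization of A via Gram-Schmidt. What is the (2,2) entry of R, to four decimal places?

r_{22} = 3.4807

v_1 = (-3, -1, 4); ‖v_1‖ = 5.0990, so e_1 = (-0.5883, -0.1961, 0.7845).
e_1·v_2 = (-0.5883)·(-2) + (-0.1961)·3 + 0.7845·1 = 1.3728.
u_2 = v_2 − 1.3728·e_1 = (-1.1923, 3.2692, -0.0769).
r_{22} = ‖u_2‖ = 3.4807.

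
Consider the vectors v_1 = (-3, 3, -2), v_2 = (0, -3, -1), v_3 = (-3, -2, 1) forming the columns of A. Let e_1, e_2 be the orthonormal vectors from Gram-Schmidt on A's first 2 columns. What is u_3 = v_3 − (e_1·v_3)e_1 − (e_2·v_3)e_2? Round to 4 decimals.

u_3 = (-2.2105, -0.7368, 2.2105)

v_1 = (-3, 3, -2); ‖v_1‖ = 4.6904, so e_1 = (-0.6396, 0.6396, -0.4264).
e_1·v_2 = (-0.6396)·0 + 0.6396·(-3) + (-0.4264)·(-1) = -1.4924.
u_2 = v_2 + 1.4924·e_1 = (-0.9545, -2.0455, -1.6364).
‖u_2‖ = 2.7880, so e_2 = (-0.3424, -0.7337, -0.5869).
e_1·v_3 = (-0.6396)·(-3) + 0.6396·(-2) + (-0.4264)·1 = 0.2132; e_2·v_3 = (-0.3424)·(-3) + (-0.7337)·(-2) + (-0.5869)·1 = 1.9076.
u_3 = v_3 − 0.2132·e_1 − 1.9076·e_2 = (-2.2105, -0.7368, 2.2105).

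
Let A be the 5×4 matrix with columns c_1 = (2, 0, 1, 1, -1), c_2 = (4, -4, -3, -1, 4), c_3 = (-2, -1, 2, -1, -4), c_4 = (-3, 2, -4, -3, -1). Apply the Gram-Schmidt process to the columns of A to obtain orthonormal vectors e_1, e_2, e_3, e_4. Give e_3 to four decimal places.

e_3 = (-0.1446, -0.7015, 0.1452, -0.4053, -0.5493)

c_1 = (2, 0, 1, 1, -1); ‖c_1‖ = 2.6458, so e_1 = (0.7559, 0.0000, 0.3780, 0.3780, -0.3780).
e_1·c_2 = 0.7559·4 + 0.0000·(-4) + 0.3780·(-3) + 0.3780·(-1) + (-0.3780)·4 = 0.0000.
u_2 = c_2 + 0.0000·e_1 = (4.0000, -4.0000, -3.0000, -1.0000, 4.0000).
‖u_2‖ = 7.6158, so e_2 = (0.5252, -0.5252, -0.3939, -0.1313, 0.5252).
e_1·c_3 = 0.7559·(-2) + 0.0000·(-1) + 0.3780·2 + 0.3780·(-1) + (-0.3780)·(-4) = 0.3780; e_2·c_3 = 0.5252·(-2) + (-0.5252)·(-1) + (-0.3939)·2 + (-0.1313)·(-1) + 0.5252·(-4) = -3.2827.
u_3 = c_3 − 0.3780·e_1 + 3.2827·e_2 = (-0.5616, -2.7241, 0.5640, -1.5739, -2.1330).
‖u_3‖ = 3.8835, so e_3 = (-0.1446, -0.7015, 0.1452, -0.4053, -0.5493).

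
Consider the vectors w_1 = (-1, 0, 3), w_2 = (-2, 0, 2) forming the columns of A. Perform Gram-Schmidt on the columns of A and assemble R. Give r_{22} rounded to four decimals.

q_1 = w_1/‖w_1‖ = (-1, 0, 3)/3.1623 = (-0.3162, 0.0000, 0.9487).
r_{12} = q_1·w_2 = 2.5298.
u_2 = w_2 − 2.5298·q_1 = (-1.2000, 0.0000, -0.4000).
r_{22} = ‖u_2‖ = 1.2649.

r_{22} = 1.2649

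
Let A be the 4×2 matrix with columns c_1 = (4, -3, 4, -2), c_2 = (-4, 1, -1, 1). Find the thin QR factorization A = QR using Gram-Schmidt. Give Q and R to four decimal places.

c_1 = (4, -3, 4, -2); ‖c_1‖ = 6.7082, so q_1 = (0.5963, -0.4472, 0.5963, -0.2981).
q_1·c_2 = 0.5963·(-4) + (-0.4472)·1 + 0.5963·(-1) + (-0.2981)·1 = -3.7268.
u_2 = c_2 + 3.7268·q_1 = (-1.7778, -0.6667, 1.2222, -0.1111).
‖u_2‖ = 2.2608, so q_2 = (-0.7864, -0.2949, 0.5406, -0.0491).

Q = [[0.5963, -0.7864], [-0.4472, -0.2949], [0.5963, 0.5406], [-0.2981, -0.0491]], R = [[6.7082, -3.7268], [0.0000, 2.2608]]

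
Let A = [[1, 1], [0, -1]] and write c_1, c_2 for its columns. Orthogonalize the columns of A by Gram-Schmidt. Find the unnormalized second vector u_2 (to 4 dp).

u_2 = (0.0000, -1.0000)

c_1 = (1, 0); ‖c_1‖ = 1.0000, so e_1 = (1.0000, 0.0000).
e_1·c_2 = 1.0000·1 + 0.0000·(-1) = 1.0000.
u_2 = c_2 − 1.0000·e_1 = (0.0000, -1.0000).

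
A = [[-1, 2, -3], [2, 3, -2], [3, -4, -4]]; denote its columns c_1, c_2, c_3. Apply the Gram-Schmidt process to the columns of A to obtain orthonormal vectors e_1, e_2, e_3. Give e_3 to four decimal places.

e_3 = (-0.9193, 0.1081, -0.3785)

e_1 = c_1/‖c_1‖ = (-1, 2, 3)/3.7417 = (-0.2673, 0.5345, 0.8018).
r_{12} = e_1·c_2 = -2.1381.
u_2 = c_2 + 2.1381·e_1 = (1.4286, 4.1429, -2.2857).
‖u_2‖ = 4.9425, so e_2 = (0.2890, 0.8382, -0.4625).
r_{13} = e_1·c_3 = -3.4744; r_{23} = e_2·c_3 = -0.6937.
u_3 = c_3 + 3.4744·e_1 + 0.6937·e_2 = (-3.7281, 0.4386, -1.5351).
‖u_3‖ = 4.0555, so e_3 = (-0.9193, 0.1081, -0.3785).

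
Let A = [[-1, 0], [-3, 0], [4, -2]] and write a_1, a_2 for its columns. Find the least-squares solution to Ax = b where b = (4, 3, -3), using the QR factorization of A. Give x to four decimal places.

x = (-1.3000, -1.1000)

a_1 = (-1, -3, 4); ‖a_1‖ = 5.0990, so q_1 = (-0.1961, -0.5883, 0.7845).
q_1·a_2 = (-0.1961)·0 + (-0.5883)·0 + 0.7845·(-2) = -1.5689.
u_2 = a_2 + 1.5689·q_1 = (-0.3077, -0.9231, -0.7692).
‖u_2‖ = 1.2403, so q_2 = (-0.2481, -0.7442, -0.6202).
Qᵀb = (-4.9029, -1.3644).
Back-substitute: x_2 = -1.3644/1.2403 = -1.1000.
x_1 = (-4.9029 + 1.5689·(-1.1000))/5.0990 = -1.3000.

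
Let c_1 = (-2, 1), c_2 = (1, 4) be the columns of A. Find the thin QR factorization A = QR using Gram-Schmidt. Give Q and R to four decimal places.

Q = [[-0.8944, 0.4472], [0.4472, 0.8944]], R = [[2.2361, 0.8944], [0.0000, 4.0249]]

c_1 = (-2, 1); ‖c_1‖ = 2.2361, so e_1 = (-0.8944, 0.4472).
e_1·c_2 = (-0.8944)·1 + 0.4472·4 = 0.8944.
u_2 = c_2 − 0.8944·e_1 = (1.8000, 3.6000).
‖u_2‖ = 4.0249, so e_2 = (0.4472, 0.8944).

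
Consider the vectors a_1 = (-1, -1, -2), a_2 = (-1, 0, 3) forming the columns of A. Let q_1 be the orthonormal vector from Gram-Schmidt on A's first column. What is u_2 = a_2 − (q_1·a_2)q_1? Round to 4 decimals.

a_1 = (-1, -1, -2); ‖a_1‖ = 2.4495, so q_1 = (-0.4082, -0.4082, -0.8165).
q_1·a_2 = (-0.4082)·(-1) + (-0.4082)·0 + (-0.8165)·3 = -2.0412.
u_2 = a_2 + 2.0412·q_1 = (-1.8333, -0.8333, 1.3333).

u_2 = (-1.8333, -0.8333, 1.3333)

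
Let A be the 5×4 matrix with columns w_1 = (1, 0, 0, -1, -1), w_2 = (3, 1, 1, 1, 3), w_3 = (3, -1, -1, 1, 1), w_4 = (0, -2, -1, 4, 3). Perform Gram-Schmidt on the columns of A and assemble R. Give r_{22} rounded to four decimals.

r_{22} = 4.5461

w_1 = (1, 0, 0, -1, -1); ‖w_1‖ = 1.7321, so q_1 = (0.5774, 0.0000, 0.0000, -0.5774, -0.5774).
q_1·w_2 = 0.5774·3 + 0.0000·1 + 0.0000·1 + (-0.5774)·1 + (-0.5774)·3 = -0.5774.
u_2 = w_2 + 0.5774·q_1 = (3.3333, 1.0000, 1.0000, 0.6667, 2.6667).
r_{22} = ‖u_2‖ = 4.5461.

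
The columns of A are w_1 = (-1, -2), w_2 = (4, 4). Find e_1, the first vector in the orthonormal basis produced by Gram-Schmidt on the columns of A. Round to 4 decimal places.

w_1 = (-1, -2); ‖w_1‖ = 2.2361, so e_1 = (-0.4472, -0.8944).

e_1 = (-0.4472, -0.8944)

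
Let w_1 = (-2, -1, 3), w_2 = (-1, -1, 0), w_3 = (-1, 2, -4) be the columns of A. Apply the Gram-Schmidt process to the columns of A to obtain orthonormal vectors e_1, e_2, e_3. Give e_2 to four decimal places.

e_2 = (-0.4905, -0.6745, -0.5518)

e_1 = w_1/‖w_1‖ = (-2, -1, 3)/3.7417 = (-0.5345, -0.2673, 0.8018).
r_{12} = e_1·w_2 = 0.8018.
u_2 = w_2 − 0.8018·e_1 = (-0.5714, -0.7857, -0.6429).
‖u_2‖ = 1.1650, so e_2 = (-0.4905, -0.6745, -0.5518).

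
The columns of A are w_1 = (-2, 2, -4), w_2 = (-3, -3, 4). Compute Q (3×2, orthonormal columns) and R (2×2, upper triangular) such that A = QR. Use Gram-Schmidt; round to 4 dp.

Q = [[-0.4082, -0.8971], [0.4082, -0.3450], [-0.8165, 0.2760]], R = [[4.8990, -3.2660], [0.0000, 4.8305]]

q_1 = w_1/‖w_1‖ = (-2, 2, -4)/4.8990 = (-0.4082, 0.4082, -0.8165).
r_{12} = q_1·w_2 = -3.2660.
u_2 = w_2 + 3.2660·q_1 = (-4.3333, -1.6667, 1.3333).
‖u_2‖ = 4.8305, so q_2 = (-0.8971, -0.3450, 0.2760).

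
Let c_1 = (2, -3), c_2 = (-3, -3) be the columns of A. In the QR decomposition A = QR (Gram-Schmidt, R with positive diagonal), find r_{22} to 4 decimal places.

e_1 = c_1/‖c_1‖ = (2, -3)/3.6056 = (0.5547, -0.8321).
r_{12} = e_1·c_2 = 0.8321.
u_2 = c_2 − 0.8321·e_1 = (-3.4615, -2.3077).
r_{22} = ‖u_2‖ = 4.1603.

r_{22} = 4.1603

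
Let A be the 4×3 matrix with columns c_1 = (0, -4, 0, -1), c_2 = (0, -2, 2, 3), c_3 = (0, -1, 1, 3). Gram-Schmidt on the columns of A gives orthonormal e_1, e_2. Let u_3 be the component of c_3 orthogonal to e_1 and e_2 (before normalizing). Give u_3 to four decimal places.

u_3 = (0.0000, -0.0909, -0.6364, 0.3636)

c_1 = (0, -4, 0, -1); ‖c_1‖ = 4.1231, so e_1 = (0.0000, -0.9701, 0.0000, -0.2425).
e_1·c_2 = 0.0000·0 + (-0.9701)·(-2) + 0.0000·2 + (-0.2425)·3 = 1.2127.
u_2 = c_2 − 1.2127·e_1 = (0.0000, -0.8235, 2.0000, 3.2941).
‖u_2‖ = 3.9407, so e_2 = (0.0000, -0.2090, 0.5075, 0.8359).
e_1·c_3 = 0.0000·0 + (-0.9701)·(-1) + 0.0000·1 + (-0.2425)·3 = 0.2425; e_2·c_3 = 0.0000·0 + (-0.2090)·(-1) + 0.5075·1 + 0.8359·3 = 3.2242.
u_3 = c_3 − 0.2425·e_1 − 3.2242·e_2 = (0.0000, -0.0909, -0.6364, 0.3636).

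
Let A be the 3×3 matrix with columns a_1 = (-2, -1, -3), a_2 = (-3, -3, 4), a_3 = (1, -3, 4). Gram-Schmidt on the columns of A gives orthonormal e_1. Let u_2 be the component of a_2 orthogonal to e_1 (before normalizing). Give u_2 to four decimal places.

a_1 = (-2, -1, -3); ‖a_1‖ = 3.7417, so e_1 = (-0.5345, -0.2673, -0.8018).
e_1·a_2 = (-0.5345)·(-3) + (-0.2673)·(-3) + (-0.8018)·4 = -0.8018.
u_2 = a_2 + 0.8018·e_1 = (-3.4286, -3.2143, 3.3571).

u_2 = (-3.4286, -3.2143, 3.3571)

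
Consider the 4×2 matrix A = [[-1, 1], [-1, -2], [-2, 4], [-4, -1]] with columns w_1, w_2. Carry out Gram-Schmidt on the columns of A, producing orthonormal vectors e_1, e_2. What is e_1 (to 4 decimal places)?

e_1 = (-0.2132, -0.2132, -0.4264, -0.8528)

w_1 = (-1, -1, -2, -4); ‖w_1‖ = 4.6904, so e_1 = (-0.2132, -0.2132, -0.4264, -0.8528).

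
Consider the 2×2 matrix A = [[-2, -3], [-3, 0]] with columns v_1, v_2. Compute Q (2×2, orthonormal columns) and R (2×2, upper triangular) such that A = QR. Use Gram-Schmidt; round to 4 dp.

Q = [[-0.5547, -0.8321], [-0.8321, 0.5547]], R = [[3.6056, 1.6641], [0.0000, 2.4962]]

q_1 = v_1/‖v_1‖ = (-2, -3)/3.6056 = (-0.5547, -0.8321).
r_{12} = q_1·v_2 = 1.6641.
u_2 = v_2 − 1.6641·q_1 = (-2.0769, 1.3846).
‖u_2‖ = 2.4962, so q_2 = (-0.8321, 0.5547).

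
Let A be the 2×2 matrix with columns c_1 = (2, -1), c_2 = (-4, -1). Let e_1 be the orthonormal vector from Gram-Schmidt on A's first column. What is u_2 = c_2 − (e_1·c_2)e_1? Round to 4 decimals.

u_2 = (-1.2000, -2.4000)

c_1 = (2, -1); ‖c_1‖ = 2.2361, so e_1 = (0.8944, -0.4472).
e_1·c_2 = 0.8944·(-4) + (-0.4472)·(-1) = -3.1305.
u_2 = c_2 + 3.1305·e_1 = (-1.2000, -2.4000).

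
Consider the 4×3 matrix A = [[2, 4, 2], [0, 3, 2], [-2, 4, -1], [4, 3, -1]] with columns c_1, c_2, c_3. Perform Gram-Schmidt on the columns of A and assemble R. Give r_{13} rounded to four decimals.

r_{13} = 0.4082

c_1 = (2, 0, -2, 4); ‖c_1‖ = 4.8990, so q_1 = (0.4082, 0.0000, -0.4082, 0.8165).
r_{13} = q_1·c_3 = 0.4082.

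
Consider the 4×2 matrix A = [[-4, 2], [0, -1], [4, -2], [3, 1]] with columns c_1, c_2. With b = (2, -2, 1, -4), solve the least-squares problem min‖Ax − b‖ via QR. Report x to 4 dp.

x = (-0.6639, -0.8631)

c_1 = (-4, 0, 4, 3); ‖c_1‖ = 6.4031, so e_1 = (-0.6247, 0.0000, 0.6247, 0.4685).
e_1·c_2 = (-0.6247)·2 + 0.0000·(-1) + 0.6247·(-2) + 0.4685·1 = -2.0303.
u_2 = c_2 + 2.0303·e_1 = (0.7317, -1.0000, -0.7317, 1.9512).
‖u_2‖ = 2.4245, so e_2 = (0.3018, -0.4125, -0.3018, 0.8048).
Qᵀb = (-2.4988, -2.0925).
Back-substitute: x_2 = -2.0925/2.4245 = -0.8631.
x_1 = (-2.4988 + 2.0303·(-0.8631))/6.4031 = -0.6639.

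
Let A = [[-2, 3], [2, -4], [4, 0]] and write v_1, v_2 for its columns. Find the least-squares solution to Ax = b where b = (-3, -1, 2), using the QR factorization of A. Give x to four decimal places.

v_1 = (-2, 2, 4); ‖v_1‖ = 4.8990, so q_1 = (-0.4082, 0.4082, 0.8165).
q_1·v_2 = (-0.4082)·3 + 0.4082·(-4) + 0.8165·0 = -2.8577.
u_2 = v_2 + 2.8577·q_1 = (1.8333, -2.8333, 2.3333).
‖u_2‖ = 4.1028, so q_2 = (0.4468, -0.6906, 0.5687).
Qᵀb = (2.4495, 0.4875).
Back-substitute: x_2 = 0.4875/4.1028 = 0.1188.
x_1 = (2.4495 + 2.8577·0.1188)/4.8990 = 0.5693.

x = (0.5693, 0.1188)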